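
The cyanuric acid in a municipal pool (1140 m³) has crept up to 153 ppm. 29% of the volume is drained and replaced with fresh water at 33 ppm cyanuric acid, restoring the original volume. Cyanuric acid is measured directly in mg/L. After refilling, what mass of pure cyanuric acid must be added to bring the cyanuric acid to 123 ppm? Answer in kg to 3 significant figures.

5.47 kg

Volume: 1140 m³ = 1,140,000 L.
After draining 29% and refilling: 153 × 0.71 + 33 × 0.29 = 118.2 ppm.
Deficit to target: 123 − 118.2 = 4.8 mg/L.
Mass: 4.8 mg/L × 1,140,000 L = 5472 g cyanuric acid.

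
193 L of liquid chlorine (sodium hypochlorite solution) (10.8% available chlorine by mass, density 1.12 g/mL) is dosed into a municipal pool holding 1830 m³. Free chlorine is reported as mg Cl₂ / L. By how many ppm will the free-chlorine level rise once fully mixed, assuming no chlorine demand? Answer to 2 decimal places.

12.76 ppm

Volume: 1830 m³ = 1,830,000 L.
Mass of solution: 193 L × 1000 mL/L × 1.12 g/mL = 216,200 g.
Available chlorine delivered: 216,200 g × 0.108 = 23,350 g as Cl₂.
Concentration rise: 23,350 g / 1,830,000 L = 12.76 mg/L = 12.76 ppm.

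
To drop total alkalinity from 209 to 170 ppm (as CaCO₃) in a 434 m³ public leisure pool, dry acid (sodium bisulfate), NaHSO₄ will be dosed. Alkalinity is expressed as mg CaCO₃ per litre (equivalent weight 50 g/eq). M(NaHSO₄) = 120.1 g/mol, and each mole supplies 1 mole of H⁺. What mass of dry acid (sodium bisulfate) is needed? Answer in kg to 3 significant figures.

40.7 kg

Volume: 434 m³ = 434,000 L.
Alkalinity to neutralize: (209 − 170) = 39 mg/L as CaCO₃ × 434,000 L = 16,930 g as CaCO₃.
Equivalents of H⁺ required: 16,930 ÷ 50 g/eq = 338.5 eq = 338.5 mol NaHSO₄.
Mass of NaHSO₄: 338.5 × 120.1 = 40,660 g.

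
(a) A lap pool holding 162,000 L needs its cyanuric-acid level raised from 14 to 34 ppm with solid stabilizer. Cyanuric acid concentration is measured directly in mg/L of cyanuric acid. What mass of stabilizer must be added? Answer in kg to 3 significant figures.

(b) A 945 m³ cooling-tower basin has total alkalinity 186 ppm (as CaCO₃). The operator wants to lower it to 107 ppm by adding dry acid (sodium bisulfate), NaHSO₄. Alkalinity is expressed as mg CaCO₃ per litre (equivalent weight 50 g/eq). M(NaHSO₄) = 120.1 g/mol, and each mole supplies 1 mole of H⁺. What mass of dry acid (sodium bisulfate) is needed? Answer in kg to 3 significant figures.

(a) CYA to add: (34 − 14) = 20 mg/L × 162,000 L = 3240 g cyanuric acid.

(b) Volume: 945 m³ = 945,000 L.
(b) Alkalinity to neutralize: (186 − 107) = 79 mg/L as CaCO₃ × 945,000 L = 74,660 g as CaCO₃.
(b) Equivalents of H⁺ required: 74,660 ÷ 50 g/eq = 1493 eq = 1493 mol NaHSO₄.
(b) Mass of NaHSO₄: 1493 × 120.1 = 179,300 g.

(a) 3.24 kg; (b) 179 kg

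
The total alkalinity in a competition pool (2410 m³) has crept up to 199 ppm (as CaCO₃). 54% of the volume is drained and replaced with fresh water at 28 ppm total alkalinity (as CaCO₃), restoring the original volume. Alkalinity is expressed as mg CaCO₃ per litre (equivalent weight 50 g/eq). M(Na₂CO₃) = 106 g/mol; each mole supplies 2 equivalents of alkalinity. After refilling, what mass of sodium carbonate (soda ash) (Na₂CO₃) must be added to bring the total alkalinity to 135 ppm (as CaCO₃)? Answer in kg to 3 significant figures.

72.4 kg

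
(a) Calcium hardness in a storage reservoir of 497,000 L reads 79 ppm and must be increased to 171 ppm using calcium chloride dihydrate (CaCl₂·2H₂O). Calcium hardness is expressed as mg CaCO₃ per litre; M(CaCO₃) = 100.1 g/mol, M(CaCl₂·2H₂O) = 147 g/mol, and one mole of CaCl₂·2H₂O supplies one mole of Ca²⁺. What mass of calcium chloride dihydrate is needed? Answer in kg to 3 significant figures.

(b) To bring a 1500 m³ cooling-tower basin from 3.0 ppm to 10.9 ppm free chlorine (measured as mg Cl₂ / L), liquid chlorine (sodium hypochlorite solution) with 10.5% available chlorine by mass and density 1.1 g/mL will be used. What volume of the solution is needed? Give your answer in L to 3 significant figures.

(a) 67.1 kg; (b) 103 L

(a) Hardness to add: (171 − 79) = 92 mg/L as CaCO₃ × 497,000 L = 45,720 g as CaCO₃.
(a) Moles of Ca²⁺ (1 mol Ca²⁺ ≡ 1 mol CaCO₃): 45,720 / 100.1 g/mol = 456.8 mol.
(a) Mass of CaCl₂·2H₂O: 456.8 × 147 = 67,150 g.

(b) Volume: 1500 m³ = 1,500,000 L.
(b) Chlorine deficit: 10.9 − 3.0 = 7.9 ppm = 7.9 mg/L as Cl₂.
(b) Cl₂ equivalent needed: 7.9 mg/L × 1,500,000 L = 11,850,000 mg = 11,850 g.
(b) Product at 10.5% available chlorine: 11,850 / 0.105 = 112,900 g.
(b) Volume at density 1.1 g/mL: 112,900 g ÷ 1.1 g/mL = 102,600 mL.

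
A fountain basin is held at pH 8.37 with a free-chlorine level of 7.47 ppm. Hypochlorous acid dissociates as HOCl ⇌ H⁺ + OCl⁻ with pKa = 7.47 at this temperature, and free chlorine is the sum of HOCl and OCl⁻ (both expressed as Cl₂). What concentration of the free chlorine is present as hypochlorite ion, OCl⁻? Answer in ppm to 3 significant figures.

6.63 ppm

[OCl⁻]/[HOCl] = 10^(pH − pKa) = 10^(8.37 − 7.47) = 10^0.90 = 7.943.
Fraction as HOCl = 1 / (1 + 7.943) = 0.1118.
OCl⁻ = (1 − 0.1118) × 7.47 ppm = 6.635 ppm.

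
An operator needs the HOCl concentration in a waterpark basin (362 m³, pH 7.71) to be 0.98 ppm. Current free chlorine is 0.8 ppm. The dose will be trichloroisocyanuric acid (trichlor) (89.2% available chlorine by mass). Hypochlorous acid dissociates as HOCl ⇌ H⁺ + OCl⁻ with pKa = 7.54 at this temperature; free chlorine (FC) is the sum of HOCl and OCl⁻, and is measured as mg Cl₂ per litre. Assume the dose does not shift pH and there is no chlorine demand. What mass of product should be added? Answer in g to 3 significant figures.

661 g

Volume: 362 m³ = 362,000 L.
[OCl⁻]/[HOCl] = 10^(pH − pKa) = 10^(7.71 − 7.54) = 1.479; fraction as HOCl = 1/(1 + 1.479) = 0.4034.
Free chlorine required for 0.98 ppm HOCl: 0.98 / 0.4034 = 2.43 ppm.
FC to add: 2.43 − 0.8 = 1.63 mg/L as Cl₂.
Cl₂ equivalent: 1.63 mg/L × 362,000 L = 589.9 g.
Product at 89.2% available Cl: 589.9 / 0.892 = 661.3 g.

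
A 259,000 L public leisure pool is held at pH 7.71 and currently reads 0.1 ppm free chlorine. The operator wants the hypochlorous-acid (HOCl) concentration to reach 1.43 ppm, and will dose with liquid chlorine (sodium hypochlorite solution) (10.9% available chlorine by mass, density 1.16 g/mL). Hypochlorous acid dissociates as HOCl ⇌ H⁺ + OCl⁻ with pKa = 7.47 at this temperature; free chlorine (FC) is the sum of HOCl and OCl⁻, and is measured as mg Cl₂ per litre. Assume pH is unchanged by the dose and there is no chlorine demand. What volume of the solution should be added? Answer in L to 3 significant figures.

7.81 L

[OCl⁻]/[HOCl] = 10^(pH − pKa) = 10^(7.71 − 7.47) = 1.738; fraction as HOCl = 1/(1 + 1.738) = 0.3653.
Free chlorine required for 1.43 ppm HOCl: 1.43 / 0.3653 = 3.915 ppm.
FC to add: 3.915 − 0.1 = 3.815 mg/L as Cl₂.
Cl₂ equivalent: 3.815 mg/L × 259,000 L = 988.1 g.
Product at 10.9% available Cl: 988.1 / 0.109 = 9065 g.
Volume: 9065 g ÷ 1.16 g/mL = 7815 mL.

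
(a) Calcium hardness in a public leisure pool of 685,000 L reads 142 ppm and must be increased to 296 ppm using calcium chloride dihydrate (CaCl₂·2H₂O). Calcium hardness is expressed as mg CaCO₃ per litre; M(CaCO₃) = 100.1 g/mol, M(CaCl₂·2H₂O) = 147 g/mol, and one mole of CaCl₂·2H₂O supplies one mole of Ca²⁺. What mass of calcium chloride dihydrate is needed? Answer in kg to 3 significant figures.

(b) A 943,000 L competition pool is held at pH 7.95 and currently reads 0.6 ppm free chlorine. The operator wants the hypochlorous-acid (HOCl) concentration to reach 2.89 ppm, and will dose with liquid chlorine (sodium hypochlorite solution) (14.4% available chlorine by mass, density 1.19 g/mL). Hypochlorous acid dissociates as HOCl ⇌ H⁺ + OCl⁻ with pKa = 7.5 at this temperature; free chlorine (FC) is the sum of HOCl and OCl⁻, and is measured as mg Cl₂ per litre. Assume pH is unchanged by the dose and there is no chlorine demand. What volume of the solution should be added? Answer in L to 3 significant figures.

(a) Hardness to add: (296 − 142) = 154 mg/L as CaCO₃ × 685,000 L = 105,500 g as CaCO₃.
(a) Moles of Ca²⁺ (1 mol Ca²⁺ ≡ 1 mol CaCO₃): 105,500 / 100.1 g/mol = 1054 mol.
(a) Mass of CaCl₂·2H₂O: 1054 × 147 = 154,900 g.

(b) [OCl⁻]/[HOCl] = 10^(pH − pKa) = 10^(7.95 − 7.5) = 2.818; fraction as HOCl = 1/(1 + 2.818) = 0.2619.
(b) Free chlorine required for 2.89 ppm HOCl: 2.89 / 0.2619 = 11.04 ppm.
(b) FC to add: 11.04 − 0.6 = 10.44 mg/L as Cl₂.
(b) Cl₂ equivalent: 10.44 mg/L × 943,000 L = 9840 g.
(b) Product at 14.4% available Cl: 9840 / 0.144 = 68,340 g.
(b) Volume: 68,340 g ÷ 1.19 g/mL = 57,420 mL.

(a) 155 kg; (b) 57.4 L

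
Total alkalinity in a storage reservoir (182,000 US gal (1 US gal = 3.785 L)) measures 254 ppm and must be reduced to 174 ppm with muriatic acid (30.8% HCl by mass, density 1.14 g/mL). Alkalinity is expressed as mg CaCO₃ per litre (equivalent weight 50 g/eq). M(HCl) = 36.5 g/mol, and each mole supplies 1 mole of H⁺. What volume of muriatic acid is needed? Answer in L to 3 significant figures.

115 L

Volume: 182,000 US gal × 3.785 L/gal = 688,870 L.
Alkalinity to neutralize: (254 − 174) = 80 mg/L as CaCO₃ × 688,870 L = 55,110 g as CaCO₃.
Equivalents of H⁺ required: 55,110 ÷ 50 g/eq = 1102 eq = 1102 mol HCl.
Mass of HCl: 1102 × 36.5 = 40,230 g.
Mass of 30.8% solution: 40,230 / 0.308 = 130,600 g.
Volume: 130,600 g ÷ 1.14 g/mL = 114,600 mL.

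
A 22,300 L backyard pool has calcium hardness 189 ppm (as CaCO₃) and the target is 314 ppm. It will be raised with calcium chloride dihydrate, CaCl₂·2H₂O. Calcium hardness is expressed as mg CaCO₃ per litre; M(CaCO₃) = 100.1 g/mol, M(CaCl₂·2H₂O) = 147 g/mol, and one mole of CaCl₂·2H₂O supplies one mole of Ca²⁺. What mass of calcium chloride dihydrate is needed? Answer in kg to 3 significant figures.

4.09 kg

Hardness to add: (314 − 189) = 125 mg/L as CaCO₃ × 22,300 L = 2788 g as CaCO₃.
Moles of Ca²⁺ (1 mol Ca²⁺ ≡ 1 mol CaCO₃): 2788 / 100.1 g/mol = 27.85 mol.
Mass of CaCl₂·2H₂O: 27.85 × 147 = 4094 g.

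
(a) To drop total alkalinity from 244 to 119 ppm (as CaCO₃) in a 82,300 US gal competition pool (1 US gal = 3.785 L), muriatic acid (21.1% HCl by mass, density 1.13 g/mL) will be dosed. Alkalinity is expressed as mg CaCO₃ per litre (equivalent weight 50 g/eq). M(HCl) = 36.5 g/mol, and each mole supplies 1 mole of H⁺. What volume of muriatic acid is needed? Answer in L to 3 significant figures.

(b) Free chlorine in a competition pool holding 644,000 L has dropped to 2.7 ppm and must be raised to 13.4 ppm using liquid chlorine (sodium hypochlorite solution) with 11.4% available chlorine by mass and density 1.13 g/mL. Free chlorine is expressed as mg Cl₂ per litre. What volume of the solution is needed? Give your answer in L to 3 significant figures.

(a) Volume: 82,300 US gal × 3.785 L/gal = 311,506 L.
(a) Alkalinity to neutralize: (244 − 119) = 125 mg/L as CaCO₃ × 311,506 L = 38,940 g as CaCO₃.
(a) Equivalents of H⁺ required: 38,940 ÷ 50 g/eq = 778.8 eq = 778.8 mol HCl.
(a) Mass of HCl: 778.8 × 36.5 = 28,420 g.
(a) Mass of 21.1% solution: 28,420 / 0.211 = 134,700 g.
(a) Volume: 134,700 g ÷ 1.13 g/mL = 119,200 mL.

(b) Chlorine deficit: 13.4 − 2.7 = 10.7 ppm = 10.7 mg/L as Cl₂.
(b) Cl₂ equivalent needed: 10.7 mg/L × 644,000 L = 6,891,000 mg = 6891 g.
(b) Product at 11.4% available chlorine: 6891 / 0.114 = 60,450 g.
(b) Volume at density 1.13 g/mL: 60,450 g ÷ 1.13 g/mL = 53,490 mL.

(a) 119 L; (b) 53.5 L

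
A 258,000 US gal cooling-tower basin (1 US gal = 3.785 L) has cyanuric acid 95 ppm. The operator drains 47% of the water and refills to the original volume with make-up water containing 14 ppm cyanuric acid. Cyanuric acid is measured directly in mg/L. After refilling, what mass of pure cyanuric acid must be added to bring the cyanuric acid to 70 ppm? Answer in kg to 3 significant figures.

12.8 kg

Volume: 258,000 US gal × 3.785 L/gal = 976,530 L.
After draining 47% and refilling: 95 × 0.53 + 14 × 0.47 = 56.93 ppm.
Deficit to target: 70 − 56.93 = 13.07 mg/L.
Mass: 13.07 mg/L × 976,530 L = 12,760 g cyanuric acid.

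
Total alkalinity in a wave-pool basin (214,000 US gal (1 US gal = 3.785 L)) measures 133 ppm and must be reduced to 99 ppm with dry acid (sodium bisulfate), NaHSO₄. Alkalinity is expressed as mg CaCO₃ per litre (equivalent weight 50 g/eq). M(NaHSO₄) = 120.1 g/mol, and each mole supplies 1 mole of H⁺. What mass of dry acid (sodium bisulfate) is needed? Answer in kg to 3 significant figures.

66.2 kg

Volume: 214,000 US gal × 3.785 L/gal = 809,990 L.
Alkalinity to neutralize: (133 − 99) = 34 mg/L as CaCO₃ × 809,990 L = 27,540 g as CaCO₃.
Equivalents of H⁺ required: 27,540 ÷ 50 g/eq = 550.8 eq = 550.8 mol NaHSO₄.
Mass of NaHSO₄: 550.8 × 120.1 = 66,150 g.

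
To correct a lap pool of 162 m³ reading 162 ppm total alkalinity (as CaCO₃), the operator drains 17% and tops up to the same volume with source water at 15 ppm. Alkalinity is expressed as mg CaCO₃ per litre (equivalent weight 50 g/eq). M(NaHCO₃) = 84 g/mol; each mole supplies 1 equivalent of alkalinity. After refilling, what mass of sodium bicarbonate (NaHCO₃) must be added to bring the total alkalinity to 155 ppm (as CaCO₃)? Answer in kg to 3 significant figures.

Volume: 162 m³ = 162,000 L.
After draining 17% and refilling: 162 × 0.83 + 15 × 0.17 = 137.01 ppm.
Deficit to target: 155 − 137.01 = 17.99 mg/L.
As CaCO₃: 17.99 mg/L × 162,000 L = 2914 g; ÷ 50 g/eq ÷ 1 = 58.29 mol NaHCO₃.
Mass: 58.29 × 84 = 4896 g.

4.90 kg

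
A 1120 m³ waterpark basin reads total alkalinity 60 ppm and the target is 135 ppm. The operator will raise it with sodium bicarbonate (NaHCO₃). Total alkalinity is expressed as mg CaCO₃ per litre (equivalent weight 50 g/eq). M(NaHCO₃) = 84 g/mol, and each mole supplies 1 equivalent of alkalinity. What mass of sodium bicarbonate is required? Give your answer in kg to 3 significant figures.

141 kg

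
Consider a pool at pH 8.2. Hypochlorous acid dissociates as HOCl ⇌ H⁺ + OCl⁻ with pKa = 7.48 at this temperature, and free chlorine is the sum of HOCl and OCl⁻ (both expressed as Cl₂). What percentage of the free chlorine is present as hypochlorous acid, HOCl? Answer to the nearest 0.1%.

16.0%

[OCl⁻]/[HOCl] = 10^(pH − pKa) = 10^(8.2 − 7.48) = 10^0.72 = 5.248.
Fraction as HOCl = 1 / (1 + 5.248) = 0.16.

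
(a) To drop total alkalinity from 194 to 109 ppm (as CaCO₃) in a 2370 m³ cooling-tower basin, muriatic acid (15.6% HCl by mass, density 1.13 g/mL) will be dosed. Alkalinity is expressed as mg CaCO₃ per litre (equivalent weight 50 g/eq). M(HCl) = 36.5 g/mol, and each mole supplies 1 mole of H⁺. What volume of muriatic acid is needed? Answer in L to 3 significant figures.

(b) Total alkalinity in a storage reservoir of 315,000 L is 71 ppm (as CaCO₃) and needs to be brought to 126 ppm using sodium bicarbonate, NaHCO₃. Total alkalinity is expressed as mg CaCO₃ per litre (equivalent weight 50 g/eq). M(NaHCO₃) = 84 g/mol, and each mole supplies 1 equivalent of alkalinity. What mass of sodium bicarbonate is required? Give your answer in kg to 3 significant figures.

(a) 834 L; (b) 29.1 kg

(a) Volume: 2370 m³ = 2,370,000 L.
(a) Alkalinity to neutralize: (194 − 109) = 85 mg/L as CaCO₃ × 2,370,000 L = 201,400 g as CaCO₃.
(a) Equivalents of H⁺ required: 201,400 ÷ 50 g/eq = 4029 eq = 4029 mol HCl.
(a) Mass of HCl: 4029 × 36.5 = 147,100 g.
(a) Mass of 15.6% solution: 147,100 / 0.156 = 942,700 g.
(a) Volume: 942,700 g ÷ 1.13 g/mL = 834,200 mL.

(b) Alkalinity to add: (126 − 71) = 55 mg/L as CaCO₃ × 315,000 L = 17,320 g as CaCO₃.
(b) Equivalents: 17,320 g ÷ 50 g/eq = 346.5 eq.
(b) NaHCO₃ supplies 1 eq per mole → 346.5 mol.
(b) Mass: 346.5 mol × 84 g/mol = 29,110 g.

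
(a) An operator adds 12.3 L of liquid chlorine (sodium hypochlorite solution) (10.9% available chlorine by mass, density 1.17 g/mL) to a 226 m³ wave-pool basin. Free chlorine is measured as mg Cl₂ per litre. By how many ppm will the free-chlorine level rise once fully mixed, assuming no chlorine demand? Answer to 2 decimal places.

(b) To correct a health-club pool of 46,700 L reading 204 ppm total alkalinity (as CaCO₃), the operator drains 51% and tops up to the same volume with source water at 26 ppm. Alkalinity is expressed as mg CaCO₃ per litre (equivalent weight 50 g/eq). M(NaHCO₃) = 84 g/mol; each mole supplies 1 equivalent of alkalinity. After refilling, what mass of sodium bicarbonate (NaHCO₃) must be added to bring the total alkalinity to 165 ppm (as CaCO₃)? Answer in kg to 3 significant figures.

(a) 6.94 ppm; (b) 4.06 kg

(a) Volume: 226 m³ = 226,000 L.
(a) Mass of solution: 12.3 L × 1000 mL/L × 1.17 g/mL = 14,390 g.
(a) Available chlorine delivered: 14,390 g × 0.109 = 1569 g as Cl₂.
(a) Concentration rise: 1569 g / 226,000 L = 6.941 mg/L = 6.94 ppm.

(b) After draining 51% and refilling: 204 × 0.49 + 26 × 0.51 = 113.22 ppm.
(b) Deficit to target: 165 − 113.22 = 51.78 mg/L.
(b) As CaCO₃: 51.78 mg/L × 46,700 L = 2418 g; ÷ 50 g/eq ÷ 1 = 48.36 mol NaHCO₃.
(b) Mass: 48.36 × 84 = 4062 g.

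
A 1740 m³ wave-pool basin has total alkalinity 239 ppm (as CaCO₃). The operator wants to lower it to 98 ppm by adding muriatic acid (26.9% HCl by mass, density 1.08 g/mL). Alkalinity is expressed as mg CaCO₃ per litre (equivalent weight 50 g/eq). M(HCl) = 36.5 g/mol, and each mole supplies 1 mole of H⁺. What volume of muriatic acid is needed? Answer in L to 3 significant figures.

616 L

Volume: 1740 m³ = 1,740,000 L.
Alkalinity to neutralize: (239 − 98) = 141 mg/L as CaCO₃ × 1,740,000 L = 245,300 g as CaCO₃.
Equivalents of H⁺ required: 245,300 ÷ 50 g/eq = 4907 eq = 4907 mol HCl.
Mass of HCl: 4907 × 36.5 = 179,100 g.
Mass of 26.9% solution: 179,100 / 0.269 = 665,800 g.
Volume: 665,800 g ÷ 1.08 g/mL = 616,500 mL.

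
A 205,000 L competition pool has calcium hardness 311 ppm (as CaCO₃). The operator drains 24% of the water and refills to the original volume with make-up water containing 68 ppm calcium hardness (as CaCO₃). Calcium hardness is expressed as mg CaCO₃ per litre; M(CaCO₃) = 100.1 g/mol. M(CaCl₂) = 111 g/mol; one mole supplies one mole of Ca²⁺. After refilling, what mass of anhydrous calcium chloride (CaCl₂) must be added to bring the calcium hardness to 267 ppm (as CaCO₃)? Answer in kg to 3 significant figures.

3.26 kg

After draining 24% and refilling: 311 × 0.76 + 68 × 0.24 = 252.68 ppm.
Deficit to target: 267 − 252.68 = 14.32 mg/L.
As CaCO₃: 14.32 mg/L × 205,000 L = 2936 g; ÷ 100.1 = 29.33 mol Ca²⁺.
Mass: 29.33 × 111 = 3255 g.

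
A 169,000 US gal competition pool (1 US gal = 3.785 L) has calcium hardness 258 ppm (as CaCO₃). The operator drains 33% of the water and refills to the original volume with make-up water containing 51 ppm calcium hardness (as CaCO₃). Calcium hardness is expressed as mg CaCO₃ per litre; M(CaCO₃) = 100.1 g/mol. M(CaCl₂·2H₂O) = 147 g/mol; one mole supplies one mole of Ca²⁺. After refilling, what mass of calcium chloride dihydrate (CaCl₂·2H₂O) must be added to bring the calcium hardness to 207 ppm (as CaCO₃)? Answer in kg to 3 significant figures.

Volume: 169,000 US gal × 3.785 L/gal = 639,665 L.
After draining 33% and refilling: 258 × 0.67 + 51 × 0.33 = 189.69 ppm.
Deficit to target: 207 − 189.69 = 17.31 mg/L.
As CaCO₃: 17.31 mg/L × 639,665 L = 11,070 g; ÷ 100.1 = 110.6 mol Ca²⁺.
Mass: 110.6 × 147 = 16,260 g.

16.3 kg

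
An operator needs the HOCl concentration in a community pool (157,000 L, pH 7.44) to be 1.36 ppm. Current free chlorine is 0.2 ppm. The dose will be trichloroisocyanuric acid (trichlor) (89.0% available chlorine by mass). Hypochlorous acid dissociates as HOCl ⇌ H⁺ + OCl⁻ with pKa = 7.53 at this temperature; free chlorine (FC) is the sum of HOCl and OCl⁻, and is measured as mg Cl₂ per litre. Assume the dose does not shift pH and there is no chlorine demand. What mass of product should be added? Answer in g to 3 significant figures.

400 g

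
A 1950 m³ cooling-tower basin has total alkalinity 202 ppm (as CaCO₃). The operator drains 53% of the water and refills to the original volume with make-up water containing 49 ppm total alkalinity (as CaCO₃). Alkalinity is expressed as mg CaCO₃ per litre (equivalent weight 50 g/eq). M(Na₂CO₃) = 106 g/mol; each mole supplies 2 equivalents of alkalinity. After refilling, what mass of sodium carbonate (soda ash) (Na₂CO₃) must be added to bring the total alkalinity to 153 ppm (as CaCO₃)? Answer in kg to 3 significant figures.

Volume: 1950 m³ = 1,950,000 L.
After draining 53% and refilling: 202 × 0.47 + 49 × 0.53 = 120.91 ppm.
Deficit to target: 153 − 120.91 = 32.09 mg/L.
As CaCO₃: 32.09 mg/L × 1,950,000 L = 62,580 g; ÷ 50 g/eq ÷ 2 = 625.8 mol Na₂CO₃.
Mass: 625.8 × 106 = 66,330 g.

66.3 kg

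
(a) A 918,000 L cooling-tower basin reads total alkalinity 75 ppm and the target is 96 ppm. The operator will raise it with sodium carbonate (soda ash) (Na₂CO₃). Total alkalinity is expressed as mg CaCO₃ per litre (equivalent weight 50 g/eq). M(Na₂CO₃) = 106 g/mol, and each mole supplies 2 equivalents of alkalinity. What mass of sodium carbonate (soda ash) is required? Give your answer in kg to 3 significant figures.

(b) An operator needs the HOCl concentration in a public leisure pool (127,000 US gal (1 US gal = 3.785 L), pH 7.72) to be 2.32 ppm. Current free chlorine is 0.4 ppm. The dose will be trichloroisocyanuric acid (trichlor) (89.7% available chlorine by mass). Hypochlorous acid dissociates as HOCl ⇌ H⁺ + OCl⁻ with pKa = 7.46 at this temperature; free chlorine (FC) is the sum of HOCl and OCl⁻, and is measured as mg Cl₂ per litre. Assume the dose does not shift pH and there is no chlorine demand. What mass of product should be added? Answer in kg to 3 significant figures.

(a) 20.4 kg; (b) 3.29 kg

(a) Alkalinity to add: (96 − 75) = 21 mg/L as CaCO₃ × 918,000 L = 19,280 g as CaCO₃.
(a) Equivalents: 19,280 g ÷ 50 g/eq = 385.6 eq.
(a) Each mole of Na₂CO₃ supplies 2 eq, so 385.6 / 2 = 192.8 mol.
(a) Mass: 192.8 mol × 106 g/mol = 20,430 g.

(b) Volume: 127,000 US gal × 3.785 L/gal = 480,695 L.
(b) [OCl⁻]/[HOCl] = 10^(pH − pKa) = 10^(7.72 − 7.46) = 1.82; fraction as HOCl = 1/(1 + 1.82) = 0.3546.
(b) Free chlorine required for 2.32 ppm HOCl: 2.32 / 0.3546 = 6.542 ppm.
(b) FC to add: 6.542 − 0.4 = 6.142 mg/L as Cl₂.
(b) Cl₂ equivalent: 6.142 mg/L × 480,695 L = 2952 g.
(b) Product at 89.7% available Cl: 2952 / 0.897 = 3291 g.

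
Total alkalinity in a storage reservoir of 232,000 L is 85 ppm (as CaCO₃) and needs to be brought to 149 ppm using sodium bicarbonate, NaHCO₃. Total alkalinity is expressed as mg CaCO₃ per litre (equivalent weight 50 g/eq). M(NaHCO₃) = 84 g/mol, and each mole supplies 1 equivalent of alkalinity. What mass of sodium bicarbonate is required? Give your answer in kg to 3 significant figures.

24.9 kg

Alkalinity to add: (149 − 85) = 64 mg/L as CaCO₃ × 232,000 L = 14,850 g as CaCO₃.
Equivalents: 14,850 g ÷ 50 g/eq = 297 eq.
NaHCO₃ supplies 1 eq per mole → 297 mol.
Mass: 297 mol × 84 g/mol = 24,940 g.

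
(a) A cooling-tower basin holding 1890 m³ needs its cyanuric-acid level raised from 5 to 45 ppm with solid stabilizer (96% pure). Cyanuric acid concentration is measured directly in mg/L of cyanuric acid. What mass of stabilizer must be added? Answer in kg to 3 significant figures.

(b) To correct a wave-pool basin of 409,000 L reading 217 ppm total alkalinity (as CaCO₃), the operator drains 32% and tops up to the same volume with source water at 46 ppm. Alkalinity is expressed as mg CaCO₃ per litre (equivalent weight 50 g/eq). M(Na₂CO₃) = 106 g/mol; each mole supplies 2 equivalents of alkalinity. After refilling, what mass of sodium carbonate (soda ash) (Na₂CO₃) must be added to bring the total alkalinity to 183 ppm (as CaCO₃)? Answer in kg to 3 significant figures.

(a) Volume: 1890 m³ = 1,890,000 L.
(a) CYA to add: (45 − 5) = 40 mg/L × 1,890,000 L = 75,600 g cyanuric acid.
(a) At 96% purity: 75,600 / 0.96 = 78,750 g product.

(b) After draining 32% and refilling: 217 × 0.68 + 46 × 0.32 = 162.28 ppm.
(b) Deficit to target: 183 − 162.28 = 20.72 mg/L.
(b) As CaCO₃: 20.72 mg/L × 409,000 L = 8474 g; ÷ 50 g/eq ÷ 2 = 84.74 mol Na₂CO₃.
(b) Mass: 84.74 × 106 = 8983 g.

(a) 78.8 kg; (b) 8.98 kg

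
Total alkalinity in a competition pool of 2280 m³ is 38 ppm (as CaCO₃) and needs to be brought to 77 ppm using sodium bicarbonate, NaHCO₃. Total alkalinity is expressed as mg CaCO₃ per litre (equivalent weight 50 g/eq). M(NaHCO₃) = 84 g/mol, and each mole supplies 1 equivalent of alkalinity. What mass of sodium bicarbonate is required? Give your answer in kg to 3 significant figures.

149 kg

Volume: 2280 m³ = 2,280,000 L.
Alkalinity to add: (77 − 38) = 39 mg/L as CaCO₃ × 2,280,000 L = 88,920 g as CaCO₃.
Equivalents: 88,920 g ÷ 50 g/eq = 1778 eq.
NaHCO₃ supplies 1 eq per mole → 1778 mol.
Mass: 1778 mol × 84 g/mol = 149,400 g.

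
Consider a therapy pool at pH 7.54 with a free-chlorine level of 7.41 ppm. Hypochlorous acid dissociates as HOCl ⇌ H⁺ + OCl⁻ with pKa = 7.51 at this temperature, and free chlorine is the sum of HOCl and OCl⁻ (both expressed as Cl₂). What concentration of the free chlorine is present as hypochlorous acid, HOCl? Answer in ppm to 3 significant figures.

3.58 ppm

[OCl⁻]/[HOCl] = 10^(pH − pKa) = 10^(7.54 − 7.51) = 10^0.03 = 1.072.
Fraction as HOCl = 1 / (1 + 1.072) = 0.4827.
HOCl = 0.4827 × 7.41 ppm = 3.577 ppm.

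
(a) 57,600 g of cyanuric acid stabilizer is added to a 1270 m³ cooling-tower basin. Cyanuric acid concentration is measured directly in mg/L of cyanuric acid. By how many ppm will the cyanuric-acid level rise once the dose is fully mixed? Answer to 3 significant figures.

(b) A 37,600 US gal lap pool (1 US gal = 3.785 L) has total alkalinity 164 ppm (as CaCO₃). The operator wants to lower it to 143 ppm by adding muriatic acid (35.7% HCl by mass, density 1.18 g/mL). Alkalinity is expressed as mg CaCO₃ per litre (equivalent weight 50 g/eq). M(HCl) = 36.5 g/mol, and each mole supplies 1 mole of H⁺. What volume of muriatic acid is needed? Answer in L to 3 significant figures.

(a) 45.4 ppm; (b) 5.18 L

(a) Volume: 1270 m³ = 1,270,000 L.
(a) Rise: 57,600 g / 1,270,000 L × 1000 = 45.35 mg/L.

(b) Volume: 37,600 US gal × 3.785 L/gal = 142,316 L.
(b) Alkalinity to neutralize: (164 − 143) = 21 mg/L as CaCO₃ × 142,316 L = 2989 g as CaCO₃.
(b) Equivalents of H⁺ required: 2989 ÷ 50 g/eq = 59.77 eq = 59.77 mol HCl.
(b) Mass of HCl: 59.77 × 36.5 = 2182 g.
(b) Mass of 35.7% solution: 2182 / 0.357 = 6111 g.
(b) Volume: 6111 g ÷ 1.18 g/mL = 5179 mL.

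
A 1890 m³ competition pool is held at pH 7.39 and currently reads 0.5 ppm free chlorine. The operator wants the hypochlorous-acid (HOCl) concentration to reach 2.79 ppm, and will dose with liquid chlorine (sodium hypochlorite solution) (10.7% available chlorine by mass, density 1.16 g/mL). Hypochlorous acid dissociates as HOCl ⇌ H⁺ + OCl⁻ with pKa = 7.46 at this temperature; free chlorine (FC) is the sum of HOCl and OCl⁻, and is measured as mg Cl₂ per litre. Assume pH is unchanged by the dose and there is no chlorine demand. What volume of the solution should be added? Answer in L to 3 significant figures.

Volume: 1890 m³ = 1,890,000 L.
[OCl⁻]/[HOCl] = 10^(pH − pKa) = 10^(7.39 − 7.46) = 0.8511; fraction as HOCl = 1/(1 + 0.8511) = 0.5402.
Free chlorine required for 2.79 ppm HOCl: 2.79 / 0.5402 = 5.165 ppm.
FC to add: 5.165 − 0.5 = 4.665 mg/L as Cl₂.
Cl₂ equivalent: 4.665 mg/L × 1,890,000 L = 8816 g.
Product at 10.7% available Cl: 8816 / 0.107 = 82,390 g.
Volume: 82,390 g ÷ 1.16 g/mL = 71,030 mL.

71.0 L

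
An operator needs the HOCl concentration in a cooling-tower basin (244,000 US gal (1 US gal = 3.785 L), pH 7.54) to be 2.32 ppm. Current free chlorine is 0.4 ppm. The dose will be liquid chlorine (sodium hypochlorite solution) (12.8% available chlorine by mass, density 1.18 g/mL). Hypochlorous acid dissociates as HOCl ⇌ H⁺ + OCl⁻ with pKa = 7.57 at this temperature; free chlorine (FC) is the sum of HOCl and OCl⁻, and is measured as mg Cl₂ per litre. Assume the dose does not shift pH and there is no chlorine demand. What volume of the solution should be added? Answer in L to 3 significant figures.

25.0 L

Volume: 244,000 US gal × 3.785 L/gal = 923,540 L.
[OCl⁻]/[HOCl] = 10^(pH − pKa) = 10^(7.54 − 7.57) = 0.9333; fraction as HOCl = 1/(1 + 0.9333) = 0.5173.
Free chlorine required for 2.32 ppm HOCl: 2.32 / 0.5173 = 4.485 ppm.
FC to add: 4.485 − 0.4 = 4.085 mg/L as Cl₂.
Cl₂ equivalent: 4.085 mg/L × 923,540 L = 3773 g.
Product at 12.8% available Cl: 3773 / 0.128 = 29,470 g.
Volume: 29,470 g ÷ 1.18 g/mL = 24,980 mL.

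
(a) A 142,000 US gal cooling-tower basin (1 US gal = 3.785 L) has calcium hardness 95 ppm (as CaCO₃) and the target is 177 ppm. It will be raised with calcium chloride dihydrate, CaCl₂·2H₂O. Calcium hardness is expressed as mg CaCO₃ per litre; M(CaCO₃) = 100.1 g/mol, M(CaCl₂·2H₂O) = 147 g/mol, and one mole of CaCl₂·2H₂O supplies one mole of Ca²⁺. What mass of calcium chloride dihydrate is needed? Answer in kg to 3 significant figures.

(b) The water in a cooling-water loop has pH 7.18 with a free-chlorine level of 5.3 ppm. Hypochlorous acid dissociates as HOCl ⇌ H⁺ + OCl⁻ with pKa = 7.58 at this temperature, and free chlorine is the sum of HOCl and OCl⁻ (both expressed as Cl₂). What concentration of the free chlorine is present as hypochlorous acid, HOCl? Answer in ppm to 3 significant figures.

(a) 64.7 kg; (b) 3.79 ppm

(a) Volume: 142,000 US gal × 3.785 L/gal = 537,470 L.
(a) Hardness to add: (177 − 95) = 82 mg/L as CaCO₃ × 537,470 L = 44,070 g as CaCO₃.
(a) Moles of Ca²⁺ (1 mol Ca²⁺ ≡ 1 mol CaCO₃): 44,070 / 100.1 g/mol = 440.3 mol.
(a) Mass of CaCl₂·2H₂O: 440.3 × 147 = 64,720 g.

(b) [OCl⁻]/[HOCl] = 10^(pH − pKa) = 10^(7.18 − 7.58) = 10^-0.40 = 0.3981.
(b) Fraction as HOCl = 1 / (1 + 0.3981) = 0.7153.
(b) HOCl = 0.7153 × 5.3 ppm = 3.791 ppm.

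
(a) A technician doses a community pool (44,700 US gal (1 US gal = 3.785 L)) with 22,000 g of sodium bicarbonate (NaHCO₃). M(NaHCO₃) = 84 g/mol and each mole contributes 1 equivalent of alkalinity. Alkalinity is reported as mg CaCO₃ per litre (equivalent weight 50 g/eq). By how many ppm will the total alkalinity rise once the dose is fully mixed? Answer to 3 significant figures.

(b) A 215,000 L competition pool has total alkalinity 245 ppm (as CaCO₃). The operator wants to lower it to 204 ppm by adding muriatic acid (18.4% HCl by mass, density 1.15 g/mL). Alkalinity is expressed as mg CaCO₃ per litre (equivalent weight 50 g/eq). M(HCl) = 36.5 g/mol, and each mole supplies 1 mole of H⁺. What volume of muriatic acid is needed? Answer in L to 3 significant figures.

(a) 77.4 ppm; (b) 30.4 L

(a) Volume: 44,700 US gal × 3.785 L/gal = 169,190 L.
(a) Moles of NaHCO₃: 22,000 g ÷ 84 g/mol = 261.9 mol → 261.9 eq of alkalinity.
(a) As CaCO₃: 261.9 eq × 50 g/eq = 13,100 g.
(a) Rise: 13,100 g / 169,190 L × 1000 = 77.4 mg/L.

(b) Alkalinity to neutralize: (245 − 204) = 41 mg/L as CaCO₃ × 215,000 L = 8815 g as CaCO₃.
(b) Equivalents of H⁺ required: 8815 ÷ 50 g/eq = 176.3 eq = 176.3 mol HCl.
(b) Mass of HCl: 176.3 × 36.5 = 6435 g.
(b) Mass of 18.4% solution: 6435 / 0.184 = 34,970 g.
(b) Volume: 34,970 g ÷ 1.15 g/mL = 30,410 mL.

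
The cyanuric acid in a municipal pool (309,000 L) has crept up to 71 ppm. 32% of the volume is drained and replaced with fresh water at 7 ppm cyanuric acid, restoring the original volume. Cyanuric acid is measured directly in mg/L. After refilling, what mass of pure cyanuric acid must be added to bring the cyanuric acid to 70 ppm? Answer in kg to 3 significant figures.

After draining 32% and refilling: 71 × 0.68 + 7 × 0.32 = 50.52 ppm.
Deficit to target: 70 − 50.52 = 19.48 mg/L.
Mass: 19.48 mg/L × 309,000 L = 6019 g cyanuric acid.

6.02 kg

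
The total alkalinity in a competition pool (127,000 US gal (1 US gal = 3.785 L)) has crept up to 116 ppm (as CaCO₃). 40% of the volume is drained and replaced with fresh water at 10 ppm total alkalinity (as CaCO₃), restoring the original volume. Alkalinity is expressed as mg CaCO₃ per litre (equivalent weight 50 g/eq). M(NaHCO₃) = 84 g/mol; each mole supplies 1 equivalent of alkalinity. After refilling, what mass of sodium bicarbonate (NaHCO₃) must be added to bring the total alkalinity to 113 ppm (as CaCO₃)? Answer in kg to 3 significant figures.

31.8 kg

Volume: 127,000 US gal × 3.785 L/gal = 480,695 L.
After draining 40% and refilling: 116 × 0.60 + 10 × 0.40 = 73.6 ppm.
Deficit to target: 113 − 73.6 = 39.4 mg/L.
As CaCO₃: 39.4 mg/L × 480,695 L = 18,940 g; ÷ 50 g/eq ÷ 1 = 378.8 mol NaHCO₃.
Mass: 378.8 × 84 = 31,820 g.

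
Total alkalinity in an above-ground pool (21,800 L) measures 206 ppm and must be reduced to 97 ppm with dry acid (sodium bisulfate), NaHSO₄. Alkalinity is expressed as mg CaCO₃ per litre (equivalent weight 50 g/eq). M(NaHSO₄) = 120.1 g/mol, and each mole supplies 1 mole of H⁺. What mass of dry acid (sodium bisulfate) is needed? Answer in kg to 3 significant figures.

5.71 kg

Alkalinity to neutralize: (206 − 97) = 109 mg/L as CaCO₃ × 21,800 L = 2376 g as CaCO₃.
Equivalents of H⁺ required: 2376 ÷ 50 g/eq = 47.52 eq = 47.52 mol NaHSO₄.
Mass of NaHSO₄: 47.52 × 120.1 = 5708 g.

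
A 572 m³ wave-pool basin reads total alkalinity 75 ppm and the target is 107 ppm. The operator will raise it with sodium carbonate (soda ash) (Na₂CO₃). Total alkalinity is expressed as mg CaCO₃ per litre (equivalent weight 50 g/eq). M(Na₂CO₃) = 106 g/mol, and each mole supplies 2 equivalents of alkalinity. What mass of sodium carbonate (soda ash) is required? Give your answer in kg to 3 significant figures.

19.4 kg

Volume: 572 m³ = 572,000 L.
Alkalinity to add: (107 − 75) = 32 mg/L as CaCO₃ × 572,000 L = 18,300 g as CaCO₃.
Equivalents: 18,300 g ÷ 50 g/eq = 366.1 eq.
Each mole of Na₂CO₃ supplies 2 eq, so 366.1 / 2 = 183 mol.
Mass: 183 mol × 106 g/mol = 19,400 g.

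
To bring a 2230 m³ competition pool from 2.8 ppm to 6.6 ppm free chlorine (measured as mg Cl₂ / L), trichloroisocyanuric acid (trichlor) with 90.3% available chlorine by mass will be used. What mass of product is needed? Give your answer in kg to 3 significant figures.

Volume: 2230 m³ = 2,230,000 L.
Chlorine deficit: 6.6 − 2.8 = 3.8 ppm = 3.8 mg/L as Cl₂.
Cl₂ equivalent needed: 3.8 mg/L × 2,230,000 L = 8,474,000 mg = 8474 g.
Product at 90.3% available chlorine: 8474 / 0.903 = 9384 g.

9.38 kg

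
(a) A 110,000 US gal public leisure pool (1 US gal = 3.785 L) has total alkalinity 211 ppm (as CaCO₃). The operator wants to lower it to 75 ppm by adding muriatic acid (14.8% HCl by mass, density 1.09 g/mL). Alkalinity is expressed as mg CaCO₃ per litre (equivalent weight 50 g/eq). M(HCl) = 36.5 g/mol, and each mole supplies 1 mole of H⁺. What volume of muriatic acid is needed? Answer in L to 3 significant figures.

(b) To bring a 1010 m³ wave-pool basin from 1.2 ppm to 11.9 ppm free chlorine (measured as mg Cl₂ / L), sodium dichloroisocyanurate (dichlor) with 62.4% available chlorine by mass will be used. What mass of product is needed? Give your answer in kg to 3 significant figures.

(a) 256 L; (b) 17.3 kg

(a) Volume: 110,000 US gal × 3.785 L/gal = 416,350 L.
(a) Alkalinity to neutralize: (211 − 75) = 136 mg/L as CaCO₃ × 416,350 L = 56,620 g as CaCO₃.
(a) Equivalents of H⁺ required: 56,620 ÷ 50 g/eq = 1132 eq = 1132 mol HCl.
(a) Mass of HCl: 1132 × 36.5 = 41,340 g.
(a) Mass of 14.8% solution: 41,340 / 0.148 = 279,300 g.
(a) Volume: 279,300 g ÷ 1.09 g/mL = 256,200 mL.

(b) Volume: 1010 m³ = 1,010,000 L.
(b) Chlorine deficit: 11.9 − 1.2 = 10.7 ppm = 10.7 mg/L as Cl₂.
(b) Cl₂ equivalent needed: 10.7 mg/L × 1,010,000 L = 10,810,000 mg = 10,810 g.
(b) Product at 62.4% available chlorine: 10,810 / 0.624 = 17,320 g.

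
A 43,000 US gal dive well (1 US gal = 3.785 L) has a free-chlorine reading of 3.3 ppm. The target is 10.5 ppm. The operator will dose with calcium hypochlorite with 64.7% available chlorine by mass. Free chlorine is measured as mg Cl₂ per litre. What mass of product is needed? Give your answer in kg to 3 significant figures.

Volume: 43,000 US gal × 3.785 L/gal = 162,755 L.
Chlorine deficit: 10.5 − 3.3 = 7.2 ppm = 7.2 mg/L as Cl₂.
Cl₂ equivalent needed: 7.2 mg/L × 162,755 L = 1,172,000 mg = 1172 g.
Product at 64.7% available chlorine: 1172 / 0.647 = 1811 g.

1.81 kg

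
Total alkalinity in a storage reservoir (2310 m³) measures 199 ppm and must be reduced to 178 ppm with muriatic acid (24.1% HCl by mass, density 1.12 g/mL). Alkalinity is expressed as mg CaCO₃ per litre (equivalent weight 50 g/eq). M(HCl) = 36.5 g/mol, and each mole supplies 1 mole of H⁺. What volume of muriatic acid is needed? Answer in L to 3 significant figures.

Volume: 2310 m³ = 2,310,000 L.
Alkalinity to neutralize: (199 − 178) = 21 mg/L as CaCO₃ × 2,310,000 L = 48,510 g as CaCO₃.
Equivalents of H⁺ required: 48,510 ÷ 50 g/eq = 970.2 eq = 970.2 mol HCl.
Mass of HCl: 970.2 × 36.5 = 35,410 g.
Mass of 24.1% solution: 35,410 / 0.241 = 146,900 g.
Volume: 146,900 g ÷ 1.12 g/mL = 131,200 mL.

131 L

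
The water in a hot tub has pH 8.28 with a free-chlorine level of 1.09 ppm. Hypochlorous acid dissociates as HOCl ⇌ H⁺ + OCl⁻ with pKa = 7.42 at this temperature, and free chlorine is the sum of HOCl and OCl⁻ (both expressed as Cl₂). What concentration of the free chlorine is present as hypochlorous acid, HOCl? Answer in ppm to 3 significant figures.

0.132 ppm

[OCl⁻]/[HOCl] = 10^(pH − pKa) = 10^(8.28 − 7.42) = 10^0.86 = 7.244.
Fraction as HOCl = 1 / (1 + 7.244) = 0.1213.
HOCl = 0.1213 × 1.09 ppm = 0.1322 ppm.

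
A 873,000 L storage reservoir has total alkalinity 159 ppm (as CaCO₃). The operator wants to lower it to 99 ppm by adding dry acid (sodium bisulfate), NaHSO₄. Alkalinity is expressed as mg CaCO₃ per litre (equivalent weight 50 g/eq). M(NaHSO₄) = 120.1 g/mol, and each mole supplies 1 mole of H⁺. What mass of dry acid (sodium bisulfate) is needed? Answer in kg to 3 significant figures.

126 kg

Alkalinity to neutralize: (159 − 99) = 60 mg/L as CaCO₃ × 873,000 L = 52,380 g as CaCO₃.
Equivalents of H⁺ required: 52,380 ÷ 50 g/eq = 1048 eq = 1048 mol NaHSO₄.
Mass of NaHSO₄: 1048 × 120.1 = 125,800 g.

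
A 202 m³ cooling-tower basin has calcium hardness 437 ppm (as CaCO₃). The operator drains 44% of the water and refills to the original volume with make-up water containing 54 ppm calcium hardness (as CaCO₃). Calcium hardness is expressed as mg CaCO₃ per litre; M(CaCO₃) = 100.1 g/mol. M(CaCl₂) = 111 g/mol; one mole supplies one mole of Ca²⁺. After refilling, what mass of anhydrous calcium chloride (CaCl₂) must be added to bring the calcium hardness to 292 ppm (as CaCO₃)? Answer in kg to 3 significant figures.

5.27 kg

Volume: 202 m³ = 202,000 L.
After draining 44% and refilling: 437 × 0.56 + 54 × 0.44 = 268.48 ppm.
Deficit to target: 292 − 268.48 = 23.52 mg/L.
As CaCO₃: 23.52 mg/L × 202,000 L = 4751 g; ÷ 100.1 = 47.46 mol Ca²⁺.
Mass: 47.46 × 111 = 5268 g.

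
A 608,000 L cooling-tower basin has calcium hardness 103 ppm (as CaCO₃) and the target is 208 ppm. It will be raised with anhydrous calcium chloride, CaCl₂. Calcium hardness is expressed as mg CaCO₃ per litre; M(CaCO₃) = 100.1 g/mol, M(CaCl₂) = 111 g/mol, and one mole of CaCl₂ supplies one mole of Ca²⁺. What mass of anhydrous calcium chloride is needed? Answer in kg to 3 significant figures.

70.8 kg

Hardness to add: (208 − 103) = 105 mg/L as CaCO₃ × 608,000 L = 63,840 g as CaCO₃.
Moles of Ca²⁺ (1 mol Ca²⁺ ≡ 1 mol CaCO₃): 63,840 / 100.1 g/mol = 637.8 mol.
Mass of CaCl₂: 637.8 × 111 = 70,790 g.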